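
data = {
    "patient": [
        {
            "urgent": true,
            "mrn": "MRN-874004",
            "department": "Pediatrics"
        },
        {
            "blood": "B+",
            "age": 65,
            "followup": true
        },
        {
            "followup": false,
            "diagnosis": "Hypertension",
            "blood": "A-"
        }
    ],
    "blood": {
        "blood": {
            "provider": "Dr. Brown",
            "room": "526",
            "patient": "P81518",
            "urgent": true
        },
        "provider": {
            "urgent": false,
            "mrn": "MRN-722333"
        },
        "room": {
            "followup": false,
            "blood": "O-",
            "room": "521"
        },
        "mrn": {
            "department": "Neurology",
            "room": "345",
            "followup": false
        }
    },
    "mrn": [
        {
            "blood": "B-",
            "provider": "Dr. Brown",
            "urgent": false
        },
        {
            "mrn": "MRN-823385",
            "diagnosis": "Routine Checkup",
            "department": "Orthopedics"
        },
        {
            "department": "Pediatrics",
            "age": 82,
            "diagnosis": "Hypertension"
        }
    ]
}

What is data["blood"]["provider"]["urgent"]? False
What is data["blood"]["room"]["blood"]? "O-"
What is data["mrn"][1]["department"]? "Orthopedics"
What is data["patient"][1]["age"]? 65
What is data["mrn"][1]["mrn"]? "MRN-823385"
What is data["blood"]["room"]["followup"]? False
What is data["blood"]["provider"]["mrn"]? "MRN-722333"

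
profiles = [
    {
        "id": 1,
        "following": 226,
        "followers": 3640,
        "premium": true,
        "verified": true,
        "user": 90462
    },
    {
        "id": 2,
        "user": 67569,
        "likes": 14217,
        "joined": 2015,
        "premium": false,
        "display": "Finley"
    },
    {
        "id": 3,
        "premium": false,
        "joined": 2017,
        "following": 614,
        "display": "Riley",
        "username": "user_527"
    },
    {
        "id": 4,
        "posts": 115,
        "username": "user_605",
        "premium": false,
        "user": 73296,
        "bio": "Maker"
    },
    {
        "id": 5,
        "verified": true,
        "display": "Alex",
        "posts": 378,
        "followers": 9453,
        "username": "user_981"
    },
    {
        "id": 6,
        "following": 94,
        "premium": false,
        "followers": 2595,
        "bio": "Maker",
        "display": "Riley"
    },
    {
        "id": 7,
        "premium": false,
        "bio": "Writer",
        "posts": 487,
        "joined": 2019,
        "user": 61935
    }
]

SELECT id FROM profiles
[1, 2, 3, 4, 5, 6, 7]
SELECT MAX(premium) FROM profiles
True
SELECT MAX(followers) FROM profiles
9453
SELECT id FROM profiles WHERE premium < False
[]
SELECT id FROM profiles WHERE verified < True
[]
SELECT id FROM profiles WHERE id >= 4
[4, 5, 6, 7]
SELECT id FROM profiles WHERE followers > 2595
[1, 5]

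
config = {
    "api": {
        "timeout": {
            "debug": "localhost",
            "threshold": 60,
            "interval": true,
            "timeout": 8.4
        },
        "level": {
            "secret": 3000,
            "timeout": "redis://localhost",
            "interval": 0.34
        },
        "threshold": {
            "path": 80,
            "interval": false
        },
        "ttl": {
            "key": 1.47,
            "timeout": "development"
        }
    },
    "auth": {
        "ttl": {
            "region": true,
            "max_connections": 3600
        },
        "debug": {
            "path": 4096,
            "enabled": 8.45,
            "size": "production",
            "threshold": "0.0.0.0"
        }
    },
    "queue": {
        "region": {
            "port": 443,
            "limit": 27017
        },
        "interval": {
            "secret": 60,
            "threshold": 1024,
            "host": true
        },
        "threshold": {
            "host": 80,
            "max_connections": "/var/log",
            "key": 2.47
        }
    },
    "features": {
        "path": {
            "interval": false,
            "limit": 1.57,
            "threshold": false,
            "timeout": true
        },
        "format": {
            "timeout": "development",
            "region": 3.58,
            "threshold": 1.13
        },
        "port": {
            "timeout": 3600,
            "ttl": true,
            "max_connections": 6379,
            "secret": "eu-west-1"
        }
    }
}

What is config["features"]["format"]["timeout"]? "development"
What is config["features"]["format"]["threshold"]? 1.13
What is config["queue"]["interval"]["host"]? True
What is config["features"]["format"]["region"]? 3.58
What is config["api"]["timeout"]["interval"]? True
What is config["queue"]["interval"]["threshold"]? 1024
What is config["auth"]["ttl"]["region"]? True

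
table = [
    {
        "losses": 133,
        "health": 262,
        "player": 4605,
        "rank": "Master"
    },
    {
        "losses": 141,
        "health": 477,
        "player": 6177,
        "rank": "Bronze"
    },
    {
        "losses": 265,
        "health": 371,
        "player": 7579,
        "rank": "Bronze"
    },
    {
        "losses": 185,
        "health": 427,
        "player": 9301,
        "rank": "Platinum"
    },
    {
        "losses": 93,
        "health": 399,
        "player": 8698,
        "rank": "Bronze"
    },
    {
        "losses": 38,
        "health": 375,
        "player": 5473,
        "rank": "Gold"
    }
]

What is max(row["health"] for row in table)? 477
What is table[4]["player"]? 8698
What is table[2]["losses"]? 265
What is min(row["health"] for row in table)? 262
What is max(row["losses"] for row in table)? 265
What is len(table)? 6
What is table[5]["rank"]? "Gold"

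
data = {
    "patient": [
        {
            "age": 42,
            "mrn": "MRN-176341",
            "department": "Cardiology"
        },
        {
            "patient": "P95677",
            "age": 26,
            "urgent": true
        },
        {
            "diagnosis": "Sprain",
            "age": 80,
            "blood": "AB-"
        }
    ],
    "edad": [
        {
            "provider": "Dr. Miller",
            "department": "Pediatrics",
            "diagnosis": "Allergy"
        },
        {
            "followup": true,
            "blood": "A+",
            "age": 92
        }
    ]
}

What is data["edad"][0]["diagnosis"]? "Allergy"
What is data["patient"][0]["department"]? "Cardiology"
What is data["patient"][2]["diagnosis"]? "Sprain"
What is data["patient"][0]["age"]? 42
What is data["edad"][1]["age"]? 92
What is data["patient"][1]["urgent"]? True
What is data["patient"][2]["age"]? 80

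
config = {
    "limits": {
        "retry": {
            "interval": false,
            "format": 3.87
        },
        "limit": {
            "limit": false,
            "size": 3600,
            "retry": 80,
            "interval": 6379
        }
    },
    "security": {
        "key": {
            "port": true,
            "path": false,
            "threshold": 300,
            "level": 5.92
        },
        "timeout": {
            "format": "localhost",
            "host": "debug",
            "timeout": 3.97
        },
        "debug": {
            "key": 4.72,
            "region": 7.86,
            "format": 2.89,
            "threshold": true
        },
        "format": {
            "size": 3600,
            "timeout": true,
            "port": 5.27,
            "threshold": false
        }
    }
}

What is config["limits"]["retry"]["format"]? 3.87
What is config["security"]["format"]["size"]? 3600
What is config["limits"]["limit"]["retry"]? 80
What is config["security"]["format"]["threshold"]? False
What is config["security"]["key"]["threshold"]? 300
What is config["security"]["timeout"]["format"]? "localhost"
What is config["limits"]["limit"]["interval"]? 6379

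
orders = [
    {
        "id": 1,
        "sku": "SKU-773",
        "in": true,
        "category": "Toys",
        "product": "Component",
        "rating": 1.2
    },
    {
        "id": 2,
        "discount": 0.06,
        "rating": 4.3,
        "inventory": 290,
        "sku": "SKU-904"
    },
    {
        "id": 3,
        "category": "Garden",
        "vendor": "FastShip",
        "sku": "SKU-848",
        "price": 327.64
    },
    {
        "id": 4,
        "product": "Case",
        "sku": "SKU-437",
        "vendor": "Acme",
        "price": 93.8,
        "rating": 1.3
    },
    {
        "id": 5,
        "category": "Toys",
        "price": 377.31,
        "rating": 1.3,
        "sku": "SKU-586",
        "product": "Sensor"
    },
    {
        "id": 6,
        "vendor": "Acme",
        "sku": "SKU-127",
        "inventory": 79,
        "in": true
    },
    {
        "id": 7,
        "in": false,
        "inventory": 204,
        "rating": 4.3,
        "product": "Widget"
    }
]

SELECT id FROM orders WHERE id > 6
[7]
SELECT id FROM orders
[1, 2, 3, 4, 5, 6, 7]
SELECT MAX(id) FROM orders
7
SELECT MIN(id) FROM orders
1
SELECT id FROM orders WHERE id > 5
[6, 7]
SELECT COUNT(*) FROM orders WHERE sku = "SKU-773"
1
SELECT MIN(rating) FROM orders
1.2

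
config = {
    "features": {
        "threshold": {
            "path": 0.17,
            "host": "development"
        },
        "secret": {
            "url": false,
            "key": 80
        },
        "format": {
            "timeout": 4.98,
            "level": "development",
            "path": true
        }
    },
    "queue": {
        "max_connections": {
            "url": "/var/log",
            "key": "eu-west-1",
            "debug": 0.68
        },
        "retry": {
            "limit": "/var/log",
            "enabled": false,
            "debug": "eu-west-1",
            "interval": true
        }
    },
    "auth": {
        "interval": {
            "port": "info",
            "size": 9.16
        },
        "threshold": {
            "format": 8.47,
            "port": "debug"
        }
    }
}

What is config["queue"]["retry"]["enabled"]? False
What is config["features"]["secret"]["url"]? False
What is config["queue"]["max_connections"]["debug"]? 0.68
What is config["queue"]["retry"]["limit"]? "/var/log"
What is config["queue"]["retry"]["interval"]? True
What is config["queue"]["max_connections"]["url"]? "/var/log"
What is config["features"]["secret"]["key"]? 80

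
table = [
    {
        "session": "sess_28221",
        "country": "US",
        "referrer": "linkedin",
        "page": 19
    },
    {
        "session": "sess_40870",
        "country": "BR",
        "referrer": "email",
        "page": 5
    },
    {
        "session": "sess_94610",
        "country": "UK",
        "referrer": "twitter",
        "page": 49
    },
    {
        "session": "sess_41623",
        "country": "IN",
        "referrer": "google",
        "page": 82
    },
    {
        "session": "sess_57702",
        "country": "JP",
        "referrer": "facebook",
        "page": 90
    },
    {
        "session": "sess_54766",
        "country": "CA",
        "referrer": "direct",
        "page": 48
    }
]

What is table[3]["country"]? "IN"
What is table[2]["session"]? "sess_94610"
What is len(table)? 6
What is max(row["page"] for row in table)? 90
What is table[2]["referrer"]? "twitter"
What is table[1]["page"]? 5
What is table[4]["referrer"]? "facebook"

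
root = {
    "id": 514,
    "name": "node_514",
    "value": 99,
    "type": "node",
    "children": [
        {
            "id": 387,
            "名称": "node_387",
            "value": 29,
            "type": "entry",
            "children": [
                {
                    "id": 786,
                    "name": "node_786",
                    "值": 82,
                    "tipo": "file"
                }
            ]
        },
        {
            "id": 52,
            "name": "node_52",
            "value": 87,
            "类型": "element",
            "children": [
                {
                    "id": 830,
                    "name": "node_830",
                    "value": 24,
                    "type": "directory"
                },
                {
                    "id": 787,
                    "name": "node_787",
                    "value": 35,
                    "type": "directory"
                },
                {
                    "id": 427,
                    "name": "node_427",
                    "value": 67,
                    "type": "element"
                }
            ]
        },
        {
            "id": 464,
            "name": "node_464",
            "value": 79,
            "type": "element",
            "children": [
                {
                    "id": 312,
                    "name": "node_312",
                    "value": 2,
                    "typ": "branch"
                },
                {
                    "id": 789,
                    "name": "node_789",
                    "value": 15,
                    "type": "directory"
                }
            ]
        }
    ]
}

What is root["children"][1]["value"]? 87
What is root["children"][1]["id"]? 52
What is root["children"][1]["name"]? "node_52"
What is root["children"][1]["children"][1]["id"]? 787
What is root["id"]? 514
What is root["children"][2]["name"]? "node_464"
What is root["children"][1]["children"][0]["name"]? "node_830"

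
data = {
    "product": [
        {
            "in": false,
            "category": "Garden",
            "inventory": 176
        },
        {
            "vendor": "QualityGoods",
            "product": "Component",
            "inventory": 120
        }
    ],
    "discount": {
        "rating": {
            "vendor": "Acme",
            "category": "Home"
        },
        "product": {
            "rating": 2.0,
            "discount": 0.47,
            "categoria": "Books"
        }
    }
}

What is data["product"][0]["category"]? "Garden"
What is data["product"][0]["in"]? False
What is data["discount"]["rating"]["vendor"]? "Acme"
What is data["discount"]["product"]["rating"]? 2.0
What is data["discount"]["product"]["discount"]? 0.47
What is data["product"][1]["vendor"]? "QualityGoods"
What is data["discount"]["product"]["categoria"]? "Books"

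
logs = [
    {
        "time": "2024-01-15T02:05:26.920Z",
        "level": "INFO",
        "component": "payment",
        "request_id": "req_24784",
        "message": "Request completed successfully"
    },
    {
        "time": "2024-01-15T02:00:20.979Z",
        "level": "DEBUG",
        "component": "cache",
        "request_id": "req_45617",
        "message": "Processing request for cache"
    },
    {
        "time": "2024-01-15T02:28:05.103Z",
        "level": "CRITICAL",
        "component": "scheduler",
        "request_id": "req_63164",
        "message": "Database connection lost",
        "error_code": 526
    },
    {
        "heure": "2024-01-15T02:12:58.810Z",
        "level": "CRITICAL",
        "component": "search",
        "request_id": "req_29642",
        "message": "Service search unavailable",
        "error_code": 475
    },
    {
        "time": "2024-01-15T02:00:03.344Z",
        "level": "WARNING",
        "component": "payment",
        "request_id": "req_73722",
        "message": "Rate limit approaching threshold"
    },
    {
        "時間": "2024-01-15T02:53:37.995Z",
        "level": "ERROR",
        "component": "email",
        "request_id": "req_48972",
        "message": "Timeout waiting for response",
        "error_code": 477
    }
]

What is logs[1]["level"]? "DEBUG"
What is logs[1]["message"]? "Processing request for cache"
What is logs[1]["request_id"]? "req_45617"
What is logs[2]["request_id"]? "req_63164"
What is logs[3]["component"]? "search"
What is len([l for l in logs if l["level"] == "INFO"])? 1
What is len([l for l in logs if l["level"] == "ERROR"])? 1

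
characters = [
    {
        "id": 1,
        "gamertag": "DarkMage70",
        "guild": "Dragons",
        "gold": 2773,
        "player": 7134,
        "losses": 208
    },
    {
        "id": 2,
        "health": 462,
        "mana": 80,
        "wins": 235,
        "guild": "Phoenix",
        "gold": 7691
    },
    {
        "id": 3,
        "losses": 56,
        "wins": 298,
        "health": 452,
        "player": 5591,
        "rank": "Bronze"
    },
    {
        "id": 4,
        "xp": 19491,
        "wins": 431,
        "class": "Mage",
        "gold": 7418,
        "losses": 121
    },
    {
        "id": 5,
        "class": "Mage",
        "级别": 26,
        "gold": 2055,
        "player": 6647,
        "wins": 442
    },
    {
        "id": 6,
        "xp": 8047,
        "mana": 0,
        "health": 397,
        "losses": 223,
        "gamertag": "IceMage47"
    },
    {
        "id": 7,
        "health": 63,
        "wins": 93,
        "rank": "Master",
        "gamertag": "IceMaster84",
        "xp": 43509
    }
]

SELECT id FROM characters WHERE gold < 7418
[1, 5]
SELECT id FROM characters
[1, 2, 3, 4, 5, 6, 7]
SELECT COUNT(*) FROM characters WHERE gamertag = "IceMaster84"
1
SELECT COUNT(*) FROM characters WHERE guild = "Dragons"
1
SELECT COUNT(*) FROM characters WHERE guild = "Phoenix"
1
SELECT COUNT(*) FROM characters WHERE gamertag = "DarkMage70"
1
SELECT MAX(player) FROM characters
7134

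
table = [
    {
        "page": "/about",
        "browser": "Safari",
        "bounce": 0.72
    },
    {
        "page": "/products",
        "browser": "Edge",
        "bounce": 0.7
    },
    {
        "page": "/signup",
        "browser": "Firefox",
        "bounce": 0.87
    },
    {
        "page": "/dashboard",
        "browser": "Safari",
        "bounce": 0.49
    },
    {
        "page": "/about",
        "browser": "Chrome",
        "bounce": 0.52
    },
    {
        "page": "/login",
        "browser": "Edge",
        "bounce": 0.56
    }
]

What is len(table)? 6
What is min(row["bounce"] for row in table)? 0.49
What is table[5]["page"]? "/login"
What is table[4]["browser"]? "Chrome"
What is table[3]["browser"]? "Safari"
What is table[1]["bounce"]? 0.7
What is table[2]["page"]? "/signup"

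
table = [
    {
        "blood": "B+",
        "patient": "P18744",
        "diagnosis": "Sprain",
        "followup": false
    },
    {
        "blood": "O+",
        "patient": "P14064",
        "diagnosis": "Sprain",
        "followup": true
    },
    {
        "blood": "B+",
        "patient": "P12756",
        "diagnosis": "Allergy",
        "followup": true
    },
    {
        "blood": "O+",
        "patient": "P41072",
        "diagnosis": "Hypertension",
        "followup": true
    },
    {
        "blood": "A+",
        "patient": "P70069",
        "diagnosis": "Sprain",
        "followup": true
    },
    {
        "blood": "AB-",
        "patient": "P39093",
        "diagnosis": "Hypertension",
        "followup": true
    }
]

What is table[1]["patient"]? "P14064"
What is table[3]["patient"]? "P41072"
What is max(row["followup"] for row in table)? True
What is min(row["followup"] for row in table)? False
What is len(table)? 6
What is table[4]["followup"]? True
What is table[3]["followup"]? True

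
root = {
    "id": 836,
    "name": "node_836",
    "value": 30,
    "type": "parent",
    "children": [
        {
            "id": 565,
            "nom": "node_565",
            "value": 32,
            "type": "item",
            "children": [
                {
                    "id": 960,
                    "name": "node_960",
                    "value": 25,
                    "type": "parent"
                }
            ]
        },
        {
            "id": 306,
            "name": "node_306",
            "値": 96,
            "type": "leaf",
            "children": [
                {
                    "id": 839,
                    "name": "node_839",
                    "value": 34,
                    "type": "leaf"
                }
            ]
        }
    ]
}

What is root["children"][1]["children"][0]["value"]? 34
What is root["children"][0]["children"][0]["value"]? 25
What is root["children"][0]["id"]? 565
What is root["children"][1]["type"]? "leaf"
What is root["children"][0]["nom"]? "node_565"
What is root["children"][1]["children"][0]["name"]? "node_839"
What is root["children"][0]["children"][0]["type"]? "parent"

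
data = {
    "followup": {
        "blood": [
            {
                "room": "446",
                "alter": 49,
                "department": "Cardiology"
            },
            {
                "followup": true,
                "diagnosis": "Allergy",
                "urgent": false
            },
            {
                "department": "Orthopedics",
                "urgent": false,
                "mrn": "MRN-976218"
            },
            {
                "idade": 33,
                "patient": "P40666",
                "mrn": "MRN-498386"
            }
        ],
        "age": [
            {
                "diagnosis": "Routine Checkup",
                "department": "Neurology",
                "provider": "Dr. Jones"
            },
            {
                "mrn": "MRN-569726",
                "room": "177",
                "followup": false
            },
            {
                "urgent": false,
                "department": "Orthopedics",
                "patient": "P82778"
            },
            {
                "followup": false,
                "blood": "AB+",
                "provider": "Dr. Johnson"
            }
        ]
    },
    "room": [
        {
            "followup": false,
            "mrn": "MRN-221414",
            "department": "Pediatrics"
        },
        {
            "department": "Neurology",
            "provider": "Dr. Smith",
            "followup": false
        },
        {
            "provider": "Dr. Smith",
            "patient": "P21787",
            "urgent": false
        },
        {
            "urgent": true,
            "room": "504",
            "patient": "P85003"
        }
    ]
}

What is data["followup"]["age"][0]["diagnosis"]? "Routine Checkup"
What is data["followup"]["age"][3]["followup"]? False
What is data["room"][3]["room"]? "504"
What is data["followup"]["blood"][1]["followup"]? True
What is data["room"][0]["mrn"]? "MRN-221414"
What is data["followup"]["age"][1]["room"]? "177"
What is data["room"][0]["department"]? "Pediatrics"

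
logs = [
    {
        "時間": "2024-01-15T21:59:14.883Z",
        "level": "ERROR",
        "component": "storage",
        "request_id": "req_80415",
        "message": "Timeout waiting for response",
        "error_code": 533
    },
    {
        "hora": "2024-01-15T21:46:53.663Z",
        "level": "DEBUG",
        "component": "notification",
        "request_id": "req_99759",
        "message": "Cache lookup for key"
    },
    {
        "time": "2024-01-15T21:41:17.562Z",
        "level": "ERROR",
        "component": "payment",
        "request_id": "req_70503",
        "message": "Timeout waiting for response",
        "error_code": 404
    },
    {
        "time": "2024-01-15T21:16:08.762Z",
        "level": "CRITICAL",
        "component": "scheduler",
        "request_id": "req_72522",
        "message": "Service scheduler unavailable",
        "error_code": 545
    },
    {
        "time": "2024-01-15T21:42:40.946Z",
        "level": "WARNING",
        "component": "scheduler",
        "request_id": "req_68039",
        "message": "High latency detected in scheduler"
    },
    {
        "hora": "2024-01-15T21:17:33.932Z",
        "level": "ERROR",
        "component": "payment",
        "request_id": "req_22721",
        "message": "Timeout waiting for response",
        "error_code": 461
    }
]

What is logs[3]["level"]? "CRITICAL"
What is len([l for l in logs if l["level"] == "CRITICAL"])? 1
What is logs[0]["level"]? "ERROR"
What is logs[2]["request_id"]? "req_70503"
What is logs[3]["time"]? "2024-01-15T21:16:08.762Z"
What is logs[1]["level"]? "DEBUG"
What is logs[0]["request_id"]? "req_80415"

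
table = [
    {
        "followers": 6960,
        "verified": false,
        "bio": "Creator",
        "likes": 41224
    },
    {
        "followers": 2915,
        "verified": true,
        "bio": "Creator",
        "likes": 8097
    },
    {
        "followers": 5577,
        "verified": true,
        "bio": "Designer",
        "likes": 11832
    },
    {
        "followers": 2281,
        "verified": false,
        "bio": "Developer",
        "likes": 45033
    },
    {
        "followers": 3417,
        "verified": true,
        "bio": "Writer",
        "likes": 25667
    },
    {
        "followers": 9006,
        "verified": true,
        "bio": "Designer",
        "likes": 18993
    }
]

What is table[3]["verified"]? False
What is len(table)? 6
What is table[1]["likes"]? 8097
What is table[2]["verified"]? True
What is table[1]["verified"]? True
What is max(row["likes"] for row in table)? 45033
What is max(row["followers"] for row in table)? 9006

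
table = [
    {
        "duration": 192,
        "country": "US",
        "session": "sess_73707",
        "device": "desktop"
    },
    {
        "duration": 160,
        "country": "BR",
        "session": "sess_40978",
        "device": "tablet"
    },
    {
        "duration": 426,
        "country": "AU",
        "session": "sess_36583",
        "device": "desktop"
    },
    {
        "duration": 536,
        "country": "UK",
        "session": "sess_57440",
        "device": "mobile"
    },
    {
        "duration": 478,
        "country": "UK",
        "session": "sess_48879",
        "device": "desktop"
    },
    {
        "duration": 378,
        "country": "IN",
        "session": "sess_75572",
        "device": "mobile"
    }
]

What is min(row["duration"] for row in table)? 160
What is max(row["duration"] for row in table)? 536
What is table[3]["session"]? "sess_57440"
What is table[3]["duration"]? 536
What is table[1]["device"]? "tablet"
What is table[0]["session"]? "sess_73707"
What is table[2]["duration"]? 426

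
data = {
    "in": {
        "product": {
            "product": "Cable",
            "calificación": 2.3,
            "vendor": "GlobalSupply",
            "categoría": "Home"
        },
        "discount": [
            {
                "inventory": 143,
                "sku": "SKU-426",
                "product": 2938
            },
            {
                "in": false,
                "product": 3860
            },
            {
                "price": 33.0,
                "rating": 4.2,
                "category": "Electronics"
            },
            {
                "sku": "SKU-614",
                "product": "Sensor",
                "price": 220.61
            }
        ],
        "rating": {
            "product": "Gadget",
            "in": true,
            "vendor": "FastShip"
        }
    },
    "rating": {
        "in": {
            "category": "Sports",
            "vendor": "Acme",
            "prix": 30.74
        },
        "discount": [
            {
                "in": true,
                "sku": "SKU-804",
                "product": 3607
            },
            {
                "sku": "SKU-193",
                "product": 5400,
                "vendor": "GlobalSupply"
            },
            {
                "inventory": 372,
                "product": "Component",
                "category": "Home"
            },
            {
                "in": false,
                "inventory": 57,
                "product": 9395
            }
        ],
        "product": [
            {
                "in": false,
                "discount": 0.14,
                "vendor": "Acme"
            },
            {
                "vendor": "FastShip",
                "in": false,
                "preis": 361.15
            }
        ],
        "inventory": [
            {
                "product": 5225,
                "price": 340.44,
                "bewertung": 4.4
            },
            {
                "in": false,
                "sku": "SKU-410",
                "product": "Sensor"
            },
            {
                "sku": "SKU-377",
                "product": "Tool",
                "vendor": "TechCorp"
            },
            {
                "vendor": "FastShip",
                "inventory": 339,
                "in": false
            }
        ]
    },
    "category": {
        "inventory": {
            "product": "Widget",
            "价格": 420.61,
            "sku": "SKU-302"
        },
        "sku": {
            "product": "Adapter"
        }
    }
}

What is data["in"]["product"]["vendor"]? "GlobalSupply"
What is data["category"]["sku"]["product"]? "Adapter"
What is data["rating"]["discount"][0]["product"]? 3607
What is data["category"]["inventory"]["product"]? "Widget"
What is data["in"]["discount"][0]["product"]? 2938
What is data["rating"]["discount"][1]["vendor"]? "GlobalSupply"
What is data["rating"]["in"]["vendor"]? "Acme"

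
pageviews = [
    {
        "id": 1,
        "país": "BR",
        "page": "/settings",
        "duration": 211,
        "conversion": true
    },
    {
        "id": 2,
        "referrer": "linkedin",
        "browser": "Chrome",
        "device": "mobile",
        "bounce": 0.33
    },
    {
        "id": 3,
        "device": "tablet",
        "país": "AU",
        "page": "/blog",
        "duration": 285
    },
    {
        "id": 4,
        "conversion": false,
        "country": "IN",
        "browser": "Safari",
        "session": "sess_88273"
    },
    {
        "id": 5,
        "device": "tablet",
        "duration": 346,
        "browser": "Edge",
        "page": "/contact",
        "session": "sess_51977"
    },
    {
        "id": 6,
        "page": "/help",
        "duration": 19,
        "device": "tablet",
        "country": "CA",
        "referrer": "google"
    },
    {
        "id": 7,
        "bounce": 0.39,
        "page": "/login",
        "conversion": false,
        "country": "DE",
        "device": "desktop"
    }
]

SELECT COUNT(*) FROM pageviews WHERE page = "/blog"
1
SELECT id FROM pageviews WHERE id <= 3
[1, 2, 3]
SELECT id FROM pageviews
[1, 2, 3, 4, 5, 6, 7]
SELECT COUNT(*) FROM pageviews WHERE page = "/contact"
1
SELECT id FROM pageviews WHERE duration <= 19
[6]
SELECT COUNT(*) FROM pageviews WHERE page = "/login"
1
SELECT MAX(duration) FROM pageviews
346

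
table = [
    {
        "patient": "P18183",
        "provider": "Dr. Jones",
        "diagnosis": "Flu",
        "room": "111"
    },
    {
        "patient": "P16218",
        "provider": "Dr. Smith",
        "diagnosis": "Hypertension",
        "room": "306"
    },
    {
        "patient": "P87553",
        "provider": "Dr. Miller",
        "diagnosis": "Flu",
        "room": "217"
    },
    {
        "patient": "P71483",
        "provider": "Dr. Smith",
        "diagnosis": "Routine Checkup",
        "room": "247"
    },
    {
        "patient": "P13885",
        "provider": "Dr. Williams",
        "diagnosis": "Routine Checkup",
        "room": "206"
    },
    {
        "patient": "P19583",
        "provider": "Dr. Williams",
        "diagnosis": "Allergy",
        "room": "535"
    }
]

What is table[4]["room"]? "206"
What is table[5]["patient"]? "P19583"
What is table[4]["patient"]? "P13885"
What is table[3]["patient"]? "P71483"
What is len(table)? 6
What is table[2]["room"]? "217"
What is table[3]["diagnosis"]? "Routine Checkup"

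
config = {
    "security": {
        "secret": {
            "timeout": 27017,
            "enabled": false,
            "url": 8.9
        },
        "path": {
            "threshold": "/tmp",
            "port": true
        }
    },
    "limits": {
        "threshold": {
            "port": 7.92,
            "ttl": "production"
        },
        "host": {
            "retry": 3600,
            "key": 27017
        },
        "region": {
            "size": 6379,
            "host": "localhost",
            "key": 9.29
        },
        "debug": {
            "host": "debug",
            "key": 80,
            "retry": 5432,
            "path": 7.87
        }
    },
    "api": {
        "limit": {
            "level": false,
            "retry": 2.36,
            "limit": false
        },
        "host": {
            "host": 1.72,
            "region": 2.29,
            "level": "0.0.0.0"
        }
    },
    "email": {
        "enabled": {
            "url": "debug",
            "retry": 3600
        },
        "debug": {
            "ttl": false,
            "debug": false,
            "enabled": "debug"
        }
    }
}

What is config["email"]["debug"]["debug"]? False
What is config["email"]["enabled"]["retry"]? 3600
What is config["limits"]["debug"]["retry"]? 5432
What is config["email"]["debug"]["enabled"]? "debug"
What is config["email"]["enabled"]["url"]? "debug"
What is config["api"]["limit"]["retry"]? 2.36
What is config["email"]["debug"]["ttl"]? False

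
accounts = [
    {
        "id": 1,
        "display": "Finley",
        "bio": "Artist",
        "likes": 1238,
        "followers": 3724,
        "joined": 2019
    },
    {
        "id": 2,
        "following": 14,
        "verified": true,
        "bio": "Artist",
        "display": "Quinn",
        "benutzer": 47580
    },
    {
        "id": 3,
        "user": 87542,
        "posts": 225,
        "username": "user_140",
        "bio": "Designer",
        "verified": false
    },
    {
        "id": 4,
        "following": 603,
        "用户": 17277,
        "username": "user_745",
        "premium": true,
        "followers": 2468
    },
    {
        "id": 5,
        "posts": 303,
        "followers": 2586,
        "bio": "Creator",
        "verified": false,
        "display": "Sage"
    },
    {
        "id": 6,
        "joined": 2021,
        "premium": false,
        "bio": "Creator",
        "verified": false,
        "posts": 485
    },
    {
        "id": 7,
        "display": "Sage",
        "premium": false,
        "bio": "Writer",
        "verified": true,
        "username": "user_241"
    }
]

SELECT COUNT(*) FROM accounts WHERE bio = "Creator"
2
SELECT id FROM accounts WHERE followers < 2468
[]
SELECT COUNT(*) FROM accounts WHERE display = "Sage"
2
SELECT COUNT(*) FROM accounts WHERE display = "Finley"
1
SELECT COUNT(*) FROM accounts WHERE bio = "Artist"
2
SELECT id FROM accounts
[1, 2, 3, 4, 5, 6, 7]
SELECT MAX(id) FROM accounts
7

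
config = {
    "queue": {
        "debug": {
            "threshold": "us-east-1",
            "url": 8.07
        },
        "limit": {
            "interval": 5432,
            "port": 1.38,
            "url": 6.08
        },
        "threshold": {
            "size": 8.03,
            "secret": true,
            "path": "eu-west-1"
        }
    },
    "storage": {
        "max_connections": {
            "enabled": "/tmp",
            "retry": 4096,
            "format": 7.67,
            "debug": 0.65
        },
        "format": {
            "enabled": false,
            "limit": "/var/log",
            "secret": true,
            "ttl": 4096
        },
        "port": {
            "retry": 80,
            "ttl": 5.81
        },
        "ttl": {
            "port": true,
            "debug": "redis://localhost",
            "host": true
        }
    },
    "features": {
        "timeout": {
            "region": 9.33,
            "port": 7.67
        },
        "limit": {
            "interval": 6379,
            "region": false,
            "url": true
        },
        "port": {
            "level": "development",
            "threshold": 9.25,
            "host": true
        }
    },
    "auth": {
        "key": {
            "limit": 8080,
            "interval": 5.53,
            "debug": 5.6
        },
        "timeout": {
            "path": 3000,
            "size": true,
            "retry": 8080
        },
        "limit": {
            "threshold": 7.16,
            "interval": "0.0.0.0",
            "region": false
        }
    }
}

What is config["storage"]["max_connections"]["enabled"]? "/tmp"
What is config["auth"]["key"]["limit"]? 8080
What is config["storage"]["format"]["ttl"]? 4096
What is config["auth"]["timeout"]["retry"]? 8080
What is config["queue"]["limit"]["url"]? 6.08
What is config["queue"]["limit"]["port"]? 1.38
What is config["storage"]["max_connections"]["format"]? 7.67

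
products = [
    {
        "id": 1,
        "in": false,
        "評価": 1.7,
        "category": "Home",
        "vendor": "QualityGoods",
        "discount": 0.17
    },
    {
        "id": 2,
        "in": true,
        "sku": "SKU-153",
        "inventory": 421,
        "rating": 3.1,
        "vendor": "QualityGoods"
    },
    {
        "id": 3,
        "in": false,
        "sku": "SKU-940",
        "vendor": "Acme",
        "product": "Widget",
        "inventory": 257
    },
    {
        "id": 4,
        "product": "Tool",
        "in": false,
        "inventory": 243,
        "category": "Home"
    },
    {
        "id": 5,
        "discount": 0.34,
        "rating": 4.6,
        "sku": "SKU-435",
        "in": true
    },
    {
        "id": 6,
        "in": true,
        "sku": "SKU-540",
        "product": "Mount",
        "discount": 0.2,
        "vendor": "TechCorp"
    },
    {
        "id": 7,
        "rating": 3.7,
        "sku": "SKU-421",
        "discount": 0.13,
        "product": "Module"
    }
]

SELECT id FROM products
[1, 2, 3, 4, 5, 6, 7]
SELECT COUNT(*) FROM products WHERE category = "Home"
2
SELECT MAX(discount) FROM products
0.34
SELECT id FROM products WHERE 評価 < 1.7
[]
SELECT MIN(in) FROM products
False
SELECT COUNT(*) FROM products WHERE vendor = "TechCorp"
1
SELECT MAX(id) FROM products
7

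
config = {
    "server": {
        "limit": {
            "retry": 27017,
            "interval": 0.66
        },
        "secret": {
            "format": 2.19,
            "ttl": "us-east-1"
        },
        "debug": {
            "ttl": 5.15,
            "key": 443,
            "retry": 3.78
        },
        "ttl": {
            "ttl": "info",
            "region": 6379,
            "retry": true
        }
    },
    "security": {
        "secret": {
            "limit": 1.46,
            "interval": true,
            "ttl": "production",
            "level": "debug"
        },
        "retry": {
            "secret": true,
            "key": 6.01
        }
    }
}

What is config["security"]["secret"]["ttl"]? "production"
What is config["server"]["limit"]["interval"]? 0.66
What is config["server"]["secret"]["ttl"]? "us-east-1"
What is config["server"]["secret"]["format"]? 2.19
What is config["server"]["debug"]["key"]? 443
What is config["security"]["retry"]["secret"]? True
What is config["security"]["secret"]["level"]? "debug"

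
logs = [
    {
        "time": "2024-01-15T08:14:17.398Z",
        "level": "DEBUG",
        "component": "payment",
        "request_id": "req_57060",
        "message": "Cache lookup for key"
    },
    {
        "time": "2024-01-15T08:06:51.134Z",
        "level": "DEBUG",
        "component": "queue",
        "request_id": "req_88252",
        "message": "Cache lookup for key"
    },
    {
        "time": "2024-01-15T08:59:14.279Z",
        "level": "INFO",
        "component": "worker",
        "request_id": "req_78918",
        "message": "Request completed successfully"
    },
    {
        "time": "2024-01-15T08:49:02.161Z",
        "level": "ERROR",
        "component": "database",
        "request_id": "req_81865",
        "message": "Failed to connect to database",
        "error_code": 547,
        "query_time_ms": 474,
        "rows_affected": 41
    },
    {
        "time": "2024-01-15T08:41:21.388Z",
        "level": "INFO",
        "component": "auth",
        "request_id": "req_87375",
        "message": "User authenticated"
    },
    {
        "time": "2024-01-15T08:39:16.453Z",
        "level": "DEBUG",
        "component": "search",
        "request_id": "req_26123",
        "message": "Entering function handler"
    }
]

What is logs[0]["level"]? "DEBUG"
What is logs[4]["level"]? "INFO"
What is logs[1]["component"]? "queue"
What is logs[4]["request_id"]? "req_87375"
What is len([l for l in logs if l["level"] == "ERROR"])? 1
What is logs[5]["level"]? "DEBUG"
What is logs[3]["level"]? "ERROR"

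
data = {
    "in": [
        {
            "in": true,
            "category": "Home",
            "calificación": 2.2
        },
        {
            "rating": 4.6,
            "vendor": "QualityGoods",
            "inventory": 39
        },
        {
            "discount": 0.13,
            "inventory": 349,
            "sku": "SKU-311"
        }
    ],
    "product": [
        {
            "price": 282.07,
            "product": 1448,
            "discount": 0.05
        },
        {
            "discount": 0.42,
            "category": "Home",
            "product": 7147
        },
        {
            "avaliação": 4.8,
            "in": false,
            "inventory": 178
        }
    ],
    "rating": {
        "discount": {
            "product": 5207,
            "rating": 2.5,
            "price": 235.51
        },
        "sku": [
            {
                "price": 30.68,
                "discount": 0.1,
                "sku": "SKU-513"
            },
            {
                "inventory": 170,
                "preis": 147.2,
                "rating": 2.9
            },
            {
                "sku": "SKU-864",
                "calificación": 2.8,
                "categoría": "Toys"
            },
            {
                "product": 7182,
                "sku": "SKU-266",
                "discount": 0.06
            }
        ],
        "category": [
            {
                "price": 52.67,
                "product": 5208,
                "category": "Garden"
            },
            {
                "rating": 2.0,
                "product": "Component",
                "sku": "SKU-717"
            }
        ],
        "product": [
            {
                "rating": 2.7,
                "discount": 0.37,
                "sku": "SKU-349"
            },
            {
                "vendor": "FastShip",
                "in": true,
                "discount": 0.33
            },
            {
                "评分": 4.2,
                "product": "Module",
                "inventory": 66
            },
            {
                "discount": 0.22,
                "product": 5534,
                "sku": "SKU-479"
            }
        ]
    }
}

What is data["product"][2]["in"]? False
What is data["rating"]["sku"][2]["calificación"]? 2.8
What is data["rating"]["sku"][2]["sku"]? "SKU-864"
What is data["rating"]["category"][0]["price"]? 52.67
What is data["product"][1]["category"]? "Home"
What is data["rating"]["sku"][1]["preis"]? 147.2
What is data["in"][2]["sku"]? "SKU-311"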